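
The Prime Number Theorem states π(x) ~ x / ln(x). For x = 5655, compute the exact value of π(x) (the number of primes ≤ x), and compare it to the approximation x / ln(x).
π(5655) = 744;  x/ln(x) ≈ 654.49;  relative error ≈ 12.03%.

Directly count primes up to 5655: π(5655) = 744. The PNT approximation gives 5655/ln(5655) ≈ 5655/8.64030 ≈ 654.49. Relative error (π(x) − x/ln(x)) / π(x) ≈ 12.03%; the approximation is known to undercount slightly (Li(x) is a better estimate).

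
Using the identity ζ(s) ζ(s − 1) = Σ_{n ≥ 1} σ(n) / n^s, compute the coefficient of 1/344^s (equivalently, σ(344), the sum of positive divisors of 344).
σ(344) = 660

In the product (Σ m^0/m^s)(Σ k / k^s) = Σ (Σ_{d | n} d) / n^s, the coefficient of 1/n^s is σ(n) = Σ_{d | n} d. For n = 344, divisors are [1, 2, 4, 8, 43, 86, 172, 344]; summing: σ(344) = 660.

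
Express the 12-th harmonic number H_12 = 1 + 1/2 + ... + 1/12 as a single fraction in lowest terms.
H_12 = 86021/27720

Direct summation: H_12 = 1 + 1/2 + ... + 1/12. The least common denominator is lcm(1, ..., 12) = 27720; over this denominator the numerator is 27720 + 13860 + 9240 + 6930 + 5544 + 4620 + 3960 + 3465 + 3080 + 2772 + 2520 + 2310 = 86021, so H_12 = 86021/27720 (already in lowest terms) ≈ 3.10321. (The PNT-adjacent estimate ln(12) + γ ≈ 3.06212 matches within O(1/n).)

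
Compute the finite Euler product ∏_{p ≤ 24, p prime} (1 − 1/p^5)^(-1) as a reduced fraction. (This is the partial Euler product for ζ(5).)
∏ = 582482264223124461788463317320875/561738592476112179351889397970176

The primes p ≤ 24 are [2, 3, 5, 7, 11, 13, 17, 19, 23]. For each prime, (1 − 1/p^5)^(-1) = p^5 / (p^5 − 1). The product is (1 − 1/2^5)^(-1), (1 − 1/3^5)^(-1), (1 − 1/5^5)^(-1), (1 − 1/7^5)^(-1), (1 − 1/11^5)^(-1), (1 − 1/13^5)^(-1), (1 − 1/17^5)^(-1), (1 − 1/19^5)^(-1), (1 − 1/23^5)^(-1) = ∏ p^5 / (p^5 − 1) = 582482264223124461788463317320875/561738592476112179351889397970176.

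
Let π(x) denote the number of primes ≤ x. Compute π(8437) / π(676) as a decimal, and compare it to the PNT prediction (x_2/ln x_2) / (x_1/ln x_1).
π(8437)/π(676) = 1055/122 ≈ 8.6475;  PNT prediction ≈ 8.9960.

π(676) = 122 and π(8437) = 1055, so π(8437)/π(676) ≈ 8.6475. The PNT-predicted ratio is (8437/ln(8437)) / (676/ln(676)) ≈ 8.9960. The two agree to within a few percent, as expected.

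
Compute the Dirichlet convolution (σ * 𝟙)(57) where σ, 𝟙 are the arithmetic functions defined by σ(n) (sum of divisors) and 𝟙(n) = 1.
(σ * 𝟙)(57) = 105

Divisors of 57: [1, 3, 19, 57]. For each d | 57:
  d = 1: σ(1) · 𝟙(57/1) = 1 · 1 = 1
  d = 3: σ(3) · 𝟙(57/3) = 4 · 1 = 4
  d = 19: σ(19) · 𝟙(57/19) = 20 · 1 = 20
  d = 57: σ(57) · 𝟙(57/57) = 80 · 1 = 80
Summing: (σ * 𝟙)(57) = 1 + 4 + 20 + 80 = 105.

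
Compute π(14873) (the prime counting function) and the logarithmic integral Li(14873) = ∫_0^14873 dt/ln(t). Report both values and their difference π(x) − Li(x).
π(14873) = 1742;  Li(14873) ≈ 1763.41;  π(x) − Li(x) ≈ -21.41.

Direct count of primes ≤ 14873 gives π(14873) = 1742. Numerical evaluation of the logarithmic integral gives Li(14873) ≈ 1763.41. The difference π(x) − Li(x) ≈ -21.41 is typically negative for small/moderate x (Li(x) overestimates), though Littlewood's theorem shows this sign changes infinitely often.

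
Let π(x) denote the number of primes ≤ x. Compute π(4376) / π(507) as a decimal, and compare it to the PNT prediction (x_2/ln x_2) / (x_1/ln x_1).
π(4376)/π(507) = 597/96 ≈ 6.2188;  PNT prediction ≈ 6.4122.

π(507) = 96 and π(4376) = 597, so π(4376)/π(507) ≈ 6.2188. The PNT-predicted ratio is (4376/ln(4376)) / (507/ln(507)) ≈ 6.4122. The two agree to within a few percent, as expected.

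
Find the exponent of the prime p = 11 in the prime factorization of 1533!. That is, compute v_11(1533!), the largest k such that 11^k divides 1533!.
v_11(1533!) = 152

Legendre's formula: v_p(n!) = Σ_{k ≥ 1} ⌊n / p^k⌋. For p = 11, n = 1533, the terms are:
  ⌊1533/11^1⌋ = ⌊1533/11⌋ = 139
  ⌊1533/11^2⌋ = ⌊1533/121⌋ = 12
  ⌊1533/11^3⌋ = ⌊1533/1331⌋ = 1
(the next term ⌊1533/11^4⌋ = 0, terminating the sum). Summing: v_11(1533!) = 139 + 12 + 1 = 152.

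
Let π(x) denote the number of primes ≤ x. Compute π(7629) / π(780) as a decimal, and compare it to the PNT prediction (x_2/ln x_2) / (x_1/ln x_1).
π(7629)/π(780) = 968/137 ≈ 7.0657;  PNT prediction ≈ 7.2858.

π(780) = 137 and π(7629) = 968, so π(7629)/π(780) ≈ 7.0657. The PNT-predicted ratio is (7629/ln(7629)) / (780/ln(780)) ≈ 7.2858. The two agree to within a few percent, as expected.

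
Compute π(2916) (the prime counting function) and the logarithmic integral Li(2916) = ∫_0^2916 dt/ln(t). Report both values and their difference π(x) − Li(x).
π(2916) = 421;  Li(2916) ≈ 432.25;  π(x) − Li(x) ≈ -11.25.

Direct count of primes ≤ 2916 gives π(2916) = 421. Numerical evaluation of the logarithmic integral gives Li(2916) ≈ 432.25. The difference π(x) − Li(x) ≈ -11.25 is typically negative for small/moderate x (Li(x) overestimates), though Littlewood's theorem shows this sign changes infinitely often.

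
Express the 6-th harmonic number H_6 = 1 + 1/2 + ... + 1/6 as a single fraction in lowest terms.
H_6 = 49/20

Direct summation: H_6 = 1 + 1/2 + ... + 1/6. The least common denominator is lcm(1, ..., 6) = 60; over this denominator the numerator is 60 + 30 + 20 + 15 + 12 + 10 = 147, so H_6 = 147/60; reducing by gcd(147, 60) = 3 gives 49/20 ≈ 2.45000. (The PNT-adjacent estimate ln(6) + γ ≈ 2.36898 matches within O(1/n).)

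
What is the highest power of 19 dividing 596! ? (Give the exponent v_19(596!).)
v_19(596!) = 32

Legendre's formula: v_p(n!) = Σ_{k ≥ 1} ⌊n / p^k⌋. For p = 19, n = 596, the terms are:
  ⌊596/19^1⌋ = ⌊596/19⌋ = 31
  ⌊596/19^2⌋ = ⌊596/361⌋ = 1
(the next term ⌊596/19^3⌋ = 0, terminating the sum). Summing: v_19(596!) = 31 + 1 = 32.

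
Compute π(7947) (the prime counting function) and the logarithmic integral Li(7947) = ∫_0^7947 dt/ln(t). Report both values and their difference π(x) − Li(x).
π(7947) = 1003;  Li(7947) ≈ 1020.52;  π(x) − Li(x) ≈ -17.52.

Direct count of primes ≤ 7947 gives π(7947) = 1003. Numerical evaluation of the logarithmic integral gives Li(7947) ≈ 1020.52. The difference π(x) − Li(x) ≈ -17.52 is typically negative for small/moderate x (Li(x) overestimates), though Littlewood's theorem shows this sign changes infinitely often.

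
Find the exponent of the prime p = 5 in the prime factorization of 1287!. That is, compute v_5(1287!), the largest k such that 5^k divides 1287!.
v_5(1287!) = 320

Legendre's formula: v_p(n!) = Σ_{k ≥ 1} ⌊n / p^k⌋. For p = 5, n = 1287, the terms are:
  ⌊1287/5^1⌋ = ⌊1287/5⌋ = 257
  ⌊1287/5^2⌋ = ⌊1287/25⌋ = 51
  ⌊1287/5^3⌋ = ⌊1287/125⌋ = 10
  ⌊1287/5^4⌋ = ⌊1287/625⌋ = 2
(the next term ⌊1287/5^5⌋ = 0, terminating the sum). Summing: v_5(1287!) = 257 + 51 + 10 + 2 = 320.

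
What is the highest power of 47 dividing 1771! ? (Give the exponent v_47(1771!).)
v_47(1771!) = 37

Legendre's formula: v_p(n!) = Σ_{k ≥ 1} ⌊n / p^k⌋. For p = 47, n = 1771, the terms are:
  ⌊1771/47^1⌋ = ⌊1771/47⌋ = 37
(the next term ⌊1771/47^2⌋ = 0, terminating the sum). Summing: v_47(1771!) = 37 = 37.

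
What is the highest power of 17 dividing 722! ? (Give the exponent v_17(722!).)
v_17(722!) = 44

Legendre's formula: v_p(n!) = Σ_{k ≥ 1} ⌊n / p^k⌋. For p = 17, n = 722, the terms are:
  ⌊722/17^1⌋ = ⌊722/17⌋ = 42
  ⌊722/17^2⌋ = ⌊722/289⌋ = 2
(the next term ⌊722/17^3⌋ = 0, terminating the sum). Summing: v_17(722!) = 42 + 2 = 44.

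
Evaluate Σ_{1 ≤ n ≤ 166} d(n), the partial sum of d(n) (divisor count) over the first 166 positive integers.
Σ_{n ≤ 166} d(n) = 876

Compute d(n) for each 1 ≤ n ≤ 166: d(1) = 1, d(2) = 2, d(3) = 2, d(4) = 3, d(5) = 2, d(6) = 4, d(7) = 2, d(8) = 4, d(9) = 3, d(10) = 4, d(11) = 2, d(12) = 6, d(13) = 2, d(14) = 4, d(15) = 4, d(16) = 5, d(17) = 2, d(18) = 6, d(19) = 2, d(20) = 6, d(21) = 4, d(22) = 4, d(23) = 2, d(24) = 8, d(25) = 3, d(26) = 4, d(27) = 4, d(28) = 6, d(29) = 2, d(30) = 8, d(31) = 2, d(32) = 6, d(33) = 4, d(34) = 4, d(35) = 4, d(36) = 9, d(37) = 2, d(38) = 4, d(39) = 4, d(40) = 8, d(41) = 2, d(42) = 8, d(43) = 2, d(44) = 6, d(45) = 6, d(46) = 4, d(47) = 2, d(48) = 10, d(49) = 3, d(50) = 6, d(51) = 4, d(52) = 6, d(53) = 2, d(54) = 8, d(55) = 4, d(56) = 8, d(57) = 4, d(58) = 4, d(59) = 2, d(60) = 12, d(61) = 2, d(62) = 4, d(63) = 6, d(64) = 7, d(65) = 4, d(66) = 8, d(67) = 2, d(68) = 6, d(69) = 4, d(70) = 8, d(71) = 2, d(72) = 12, d(73) = 2, d(74) = 4, d(75) = 6, d(76) = 6, d(77) = 4, d(78) = 8, d(79) = 2, d(80) = 10, d(81) = 5, d(82) = 4, d(83) = 2, d(84) = 12, d(85) = 4, d(86) = 4, d(87) = 4, d(88) = 8, d(89) = 2, d(90) = 12, d(91) = 4, d(92) = 6, d(93) = 4, d(94) = 4, d(95) = 4, d(96) = 12, d(97) = 2, d(98) = 6, d(99) = 6, d(100) = 9, d(101) = 2, d(102) = 8, d(103) = 2, d(104) = 8, d(105) = 8, d(106) = 4, d(107) = 2, d(108) = 12, d(109) = 2, d(110) = 8, d(111) = 4, d(112) = 10, d(113) = 2, d(114) = 8, d(115) = 4, d(116) = 6, d(117) = 6, d(118) = 4, d(119) = 4, d(120) = 16, d(121) = 3, d(122) = 4, d(123) = 4, d(124) = 6, d(125) = 4, d(126) = 12, d(127) = 2, d(128) = 8, d(129) = 4, d(130) = 8, d(131) = 2, d(132) = 12, d(133) = 4, d(134) = 4, d(135) = 8, d(136) = 8, d(137) = 2, d(138) = 8, d(139) = 2, d(140) = 12, d(141) = 4, d(142) = 4, d(143) = 4, d(144) = 15, d(145) = 4, d(146) = 4, d(147) = 6, d(148) = 6, d(149) = 2, d(150) = 12, d(151) = 2, d(152) = 8, d(153) = 6, d(154) = 8, d(155) = 4, d(156) = 12, d(157) = 2, d(158) = 4, d(159) = 4, d(160) = 12, d(161) = 4, d(162) = 10, d(163) = 2, d(164) = 6, d(165) = 8, d(166) = 4. Summing all 166 values: 876. (Dirichlet's divisor formula: Σ_{n ≤ x} d(n) = x ln(x) + (2γ − 1) x + O(√x). For x = 166, the asymptotic estimate is ≈ 874.23.)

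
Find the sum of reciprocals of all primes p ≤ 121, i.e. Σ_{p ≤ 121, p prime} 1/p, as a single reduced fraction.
Σ 1/p = 58472171373748331322981543916880425472323867753/31610054640417607788145206291543662493274686990

π(121) = 30, so the primes ≤ 121 are [2, 3, 5, 7, 11, 13, 17, 19, 23, 29, 31, 37, 41, 43, 47, 53, 59, 61, 67, 71, 73, 79, 83, 89, 97, 101, 103, 107, 109, 113]. Summing 1/p over these primes: 58472171373748331322981543916880425472323867753/31610054640417607788145206291543662493274686990 ≈ 1.8498. Mertens estimate ln ln(121) + 0.2615 ≈ 1.8292.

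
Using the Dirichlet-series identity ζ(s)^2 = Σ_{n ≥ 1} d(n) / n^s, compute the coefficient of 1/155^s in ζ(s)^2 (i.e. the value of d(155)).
d(155) = 4

ζ(s)^2 = (Σ 1/m^s)(Σ 1/k^s). The coefficient of 1/n^s in the product is the number of ordered pairs (m, k) with mk = n, which equals d(n). For n = 155, divisors are [1, 5, 31, 155], so d(155) = 4.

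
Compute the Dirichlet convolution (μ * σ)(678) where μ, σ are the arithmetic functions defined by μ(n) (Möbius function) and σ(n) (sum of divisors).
(μ * σ)(678) = 678

Divisors of 678: [1, 2, 3, 6, 113, 226, 339, 678]. For each d | 678:
  d = 1: μ(1) · σ(678/1) = 1 · 1368 = 1368
  d = 2: μ(2) · σ(678/2) = -1 · 456 = -456
  d = 3: μ(3) · σ(678/3) = -1 · 342 = -342
  d = 6: μ(6) · σ(678/6) = 1 · 114 = 114
  d = 113: μ(113) · σ(678/113) = -1 · 12 = -12
  d = 226: μ(226) · σ(678/226) = 1 · 4 = 4
  d = 339: μ(339) · σ(678/339) = 1 · 3 = 3
  d = 678: μ(678) · σ(678/678) = -1 · 1 = -1
Summing: (μ * σ)(678) = 1368 + -456 + -342 + 114 + -12 + 4 + 3 + -1 = 678.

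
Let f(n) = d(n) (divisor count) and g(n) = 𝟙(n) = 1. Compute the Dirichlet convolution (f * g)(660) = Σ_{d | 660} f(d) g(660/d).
(d * 𝟙)(660) = 162

Divisors of 660: [1, 2, 3, 4, 5, 6, 10, 11, 12, 15, 20, 22, 30, 33, 44, 55, 60, 66, 110, 132, 165, 220, 330, 660]. For each d | 660:
  d = 1: d(1) · 𝟙(660/1) = 1 · 1 = 1
  d = 2: d(2) · 𝟙(660/2) = 2 · 1 = 2
  d = 3: d(3) · 𝟙(660/3) = 2 · 1 = 2
  d = 4: d(4) · 𝟙(660/4) = 3 · 1 = 3
  d = 5: d(5) · 𝟙(660/5) = 2 · 1 = 2
  d = 6: d(6) · 𝟙(660/6) = 4 · 1 = 4
  d = 10: d(10) · 𝟙(660/10) = 4 · 1 = 4
  d = 11: d(11) · 𝟙(660/11) = 2 · 1 = 2
  d = 12: d(12) · 𝟙(660/12) = 6 · 1 = 6
  d = 15: d(15) · 𝟙(660/15) = 4 · 1 = 4
  d = 20: d(20) · 𝟙(660/20) = 6 · 1 = 6
  d = 22: d(22) · 𝟙(660/22) = 4 · 1 = 4
  d = 30: d(30) · 𝟙(660/30) = 8 · 1 = 8
  d = 33: d(33) · 𝟙(660/33) = 4 · 1 = 4
  d = 44: d(44) · 𝟙(660/44) = 6 · 1 = 6
  d = 55: d(55) · 𝟙(660/55) = 4 · 1 = 4
  d = 60: d(60) · 𝟙(660/60) = 12 · 1 = 12
  d = 66: d(66) · 𝟙(660/66) = 8 · 1 = 8
  d = 110: d(110) · 𝟙(660/110) = 8 · 1 = 8
  d = 132: d(132) · 𝟙(660/132) = 12 · 1 = 12
  d = 165: d(165) · 𝟙(660/165) = 8 · 1 = 8
  d = 220: d(220) · 𝟙(660/220) = 12 · 1 = 12
  d = 330: d(330) · 𝟙(660/330) = 16 · 1 = 16
  d = 660: d(660) · 𝟙(660/660) = 24 · 1 = 24
Summing: (d * 𝟙)(660) = 1 + 2 + 2 + 3 + 2 + 4 + 4 + 2 + 6 + 4 + 6 + 4 + 8 + 4 + 6 + 4 + 12 + 8 + 8 + 12 + 8 + 12 + 16 + 24 = 162.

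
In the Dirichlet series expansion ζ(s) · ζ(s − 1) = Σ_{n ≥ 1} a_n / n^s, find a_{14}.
σ(14) = 24

In the product (Σ m^0/m^s)(Σ k / k^s) = Σ (Σ_{d | n} d) / n^s, the coefficient of 1/n^s is σ(n) = Σ_{d | n} d. For n = 14, divisors are [1, 2, 7, 14]; summing: σ(14) = 24.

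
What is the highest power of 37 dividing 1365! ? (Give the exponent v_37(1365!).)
v_37(1365!) = 36

Legendre's formula: v_p(n!) = Σ_{k ≥ 1} ⌊n / p^k⌋. For p = 37, n = 1365, the terms are:
  ⌊1365/37^1⌋ = ⌊1365/37⌋ = 36
(the next term ⌊1365/37^2⌋ = 0, terminating the sum). Summing: v_37(1365!) = 36 = 36.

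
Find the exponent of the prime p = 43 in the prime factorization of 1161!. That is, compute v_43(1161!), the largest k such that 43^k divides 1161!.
v_43(1161!) = 27

Legendre's formula: v_p(n!) = Σ_{k ≥ 1} ⌊n / p^k⌋. For p = 43, n = 1161, the terms are:
  ⌊1161/43^1⌋ = ⌊1161/43⌋ = 27
(the next term ⌊1161/43^2⌋ = 0, terminating the sum). Summing: v_43(1161!) = 27 = 27.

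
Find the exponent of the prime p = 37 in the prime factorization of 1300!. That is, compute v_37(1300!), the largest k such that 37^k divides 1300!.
v_37(1300!) = 35

Legendre's formula: v_p(n!) = Σ_{k ≥ 1} ⌊n / p^k⌋. For p = 37, n = 1300, the terms are:
  ⌊1300/37^1⌋ = ⌊1300/37⌋ = 35
(the next term ⌊1300/37^2⌋ = 0, terminating the sum). Summing: v_37(1300!) = 35 = 35.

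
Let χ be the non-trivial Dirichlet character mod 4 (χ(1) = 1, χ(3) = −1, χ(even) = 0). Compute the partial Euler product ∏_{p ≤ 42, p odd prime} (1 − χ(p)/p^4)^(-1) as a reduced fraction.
∏ = 432087862418865343553833546534281744421/436917989841417958707951316628574044160

The odd primes p ≤ 42 are [3, 5, 7, 11, 13, 17, 19, 23, 29, 31, 37, 41]. For each, χ(p) = 1 if p ≡ 1 mod 4, χ(p) = −1 if p ≡ 3 mod 4. Taking (1 − χ(p)/p^4)^(-1) = p^4/(p^4 − χ(p)): (1 − (-1)/3^4)^(-1) · (1 − (1)/5^4)^(-1) · (1 − (-1)/7^4)^(-1) · (1 − (-1)/11^4)^(-1) · (1 − (1)/13^4)^(-1) · (1 − (1)/17^4)^(-1) · (1 − (-1)/19^4)^(-1) · (1 − (-1)/23^4)^(-1) · (1 − (1)/29^4)^(-1) · (1 − (-1)/31^4)^(-1) · (1 − (1)/37^4)^(-1) · (1 − (1)/41^4)^(-1) = 432087862418865343553833546534281744421/436917989841417958707951316628574044160.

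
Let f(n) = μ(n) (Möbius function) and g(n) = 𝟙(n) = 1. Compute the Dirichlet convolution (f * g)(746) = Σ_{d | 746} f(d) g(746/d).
(μ * 𝟙)(746) = 0

Divisors of 746: [1, 2, 373, 746]. For each d | 746:
  d = 1: μ(1) · 𝟙(746/1) = 1 · 1 = 1
  d = 2: μ(2) · 𝟙(746/2) = -1 · 1 = -1
  d = 373: μ(373) · 𝟙(746/373) = -1 · 1 = -1
  d = 746: μ(746) · 𝟙(746/746) = 1 · 1 = 1
Summing: (μ * 𝟙)(746) = 1 + -1 + -1 + 1 = 0.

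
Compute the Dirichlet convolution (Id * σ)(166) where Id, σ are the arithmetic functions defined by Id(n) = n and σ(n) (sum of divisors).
(Id * σ)(166) = 835

Divisors of 166: [1, 2, 83, 166]. For each d | 166:
  d = 1: Id(1) · σ(166/1) = 1 · 252 = 252
  d = 2: Id(2) · σ(166/2) = 2 · 84 = 168
  d = 83: Id(83) · σ(166/83) = 83 · 3 = 249
  d = 166: Id(166) · σ(166/166) = 166 · 1 = 166
Summing: (Id * σ)(166) = 252 + 168 + 249 + 166 = 835.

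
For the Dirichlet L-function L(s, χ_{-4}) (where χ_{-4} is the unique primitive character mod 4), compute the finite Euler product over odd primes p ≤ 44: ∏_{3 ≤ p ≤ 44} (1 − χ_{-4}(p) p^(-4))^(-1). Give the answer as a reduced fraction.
∏ = 86895436242675250318069981336761703653427013/87866829265048200003921257481906011724840960

The odd primes p ≤ 44 are [3, 5, 7, 11, 13, 17, 19, 23, 29, 31, 37, 41, 43]. For each, χ(p) = 1 if p ≡ 1 mod 4, χ(p) = −1 if p ≡ 3 mod 4. Taking (1 − χ(p)/p^4)^(-1) = p^4/(p^4 − χ(p)): (1 − (-1)/3^4)^(-1) · (1 − (1)/5^4)^(-1) · (1 − (-1)/7^4)^(-1) · (1 − (-1)/11^4)^(-1) · (1 − (1)/13^4)^(-1) · (1 − (1)/17^4)^(-1) · (1 − (-1)/19^4)^(-1) · (1 − (-1)/23^4)^(-1) · (1 − (1)/29^4)^(-1) · (1 − (-1)/31^4)^(-1) · (1 − (1)/37^4)^(-1) · (1 − (1)/41^4)^(-1) · (1 − (-1)/43^4)^(-1) = 86895436242675250318069981336761703653427013/87866829265048200003921257481906011724840960.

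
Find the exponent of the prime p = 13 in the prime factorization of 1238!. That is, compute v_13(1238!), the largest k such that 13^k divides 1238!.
v_13(1238!) = 102

Legendre's formula: v_p(n!) = Σ_{k ≥ 1} ⌊n / p^k⌋. For p = 13, n = 1238, the terms are:
  ⌊1238/13^1⌋ = ⌊1238/13⌋ = 95
  ⌊1238/13^2⌋ = ⌊1238/169⌋ = 7
(the next term ⌊1238/13^3⌋ = 0, terminating the sum). Summing: v_13(1238!) = 95 + 7 = 102.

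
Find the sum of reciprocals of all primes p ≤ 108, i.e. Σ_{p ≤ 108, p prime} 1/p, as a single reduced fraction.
Σ 1/p = 4701017770207212913287900722730772880277689/2566376117594999414479597815340071648394470

π(108) = 28, so the primes ≤ 108 are [2, 3, 5, 7, 11, 13, 17, 19, 23, 29, 31, 37, 41, 43, 47, 53, 59, 61, 67, 71, 73, 79, 83, 89, 97, 101, 103, 107]. Summing 1/p over these primes: 4701017770207212913287900722730772880277689/2566376117594999414479597815340071648394470 ≈ 1.8318. Mertens estimate ln ln(108) + 0.2615 ≈ 1.8053.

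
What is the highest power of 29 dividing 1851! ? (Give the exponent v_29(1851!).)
v_29(1851!) = 65

Legendre's formula: v_p(n!) = Σ_{k ≥ 1} ⌊n / p^k⌋. For p = 29, n = 1851, the terms are:
  ⌊1851/29^1⌋ = ⌊1851/29⌋ = 63
  ⌊1851/29^2⌋ = ⌊1851/841⌋ = 2
(the next term ⌊1851/29^3⌋ = 0, terminating the sum). Summing: v_29(1851!) = 63 + 2 = 65.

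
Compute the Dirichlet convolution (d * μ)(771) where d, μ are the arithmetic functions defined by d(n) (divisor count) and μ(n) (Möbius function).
(d * μ)(771) = 1

Divisors of 771: [1, 3, 257, 771]. For each d | 771:
  d = 1: d(1) · μ(771/1) = 1 · 1 = 1
  d = 3: d(3) · μ(771/3) = 2 · -1 = -2
  d = 257: d(257) · μ(771/257) = 2 · -1 = -2
  d = 771: d(771) · μ(771/771) = 4 · 1 = 4
Summing: (d * μ)(771) = 1 + -2 + -2 + 4 = 1.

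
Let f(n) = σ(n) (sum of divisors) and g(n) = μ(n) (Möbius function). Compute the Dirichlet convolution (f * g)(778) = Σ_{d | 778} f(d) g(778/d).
(σ * μ)(778) = 778

Divisors of 778: [1, 2, 389, 778]. For each d | 778:
  d = 1: σ(1) · μ(778/1) = 1 · 1 = 1
  d = 2: σ(2) · μ(778/2) = 3 · -1 = -3
  d = 389: σ(389) · μ(778/389) = 390 · -1 = -390
  d = 778: σ(778) · μ(778/778) = 1170 · 1 = 1170
Summing: (σ * μ)(778) = 1 + -3 + -390 + 1170 = 778.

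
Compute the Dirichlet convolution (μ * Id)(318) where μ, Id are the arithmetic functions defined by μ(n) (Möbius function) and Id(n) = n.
(μ * Id)(318) = 104

Divisors of 318: [1, 2, 3, 6, 53, 106, 159, 318]. For each d | 318:
  d = 1: μ(1) · Id(318/1) = 1 · 318 = 318
  d = 2: μ(2) · Id(318/2) = -1 · 159 = -159
  d = 3: μ(3) · Id(318/3) = -1 · 106 = -106
  d = 6: μ(6) · Id(318/6) = 1 · 53 = 53
  d = 53: μ(53) · Id(318/53) = -1 · 6 = -6
  d = 106: μ(106) · Id(318/106) = 1 · 3 = 3
  d = 159: μ(159) · Id(318/159) = 1 · 2 = 2
  d = 318: μ(318) · Id(318/318) = -1 · 1 = -1
Summing: (μ * Id)(318) = 318 + -159 + -106 + 53 + -6 + 3 + 2 + -1 = 104.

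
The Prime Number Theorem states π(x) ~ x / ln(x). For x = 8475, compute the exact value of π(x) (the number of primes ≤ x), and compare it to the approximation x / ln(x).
π(8475) = 1059;  x/ln(x) ≈ 936.99;  relative error ≈ 11.52%.

Directly count primes up to 8475: π(8475) = 1059. The PNT approximation gives 8475/ln(8475) ≈ 8475/9.04488 ≈ 936.99. Relative error (π(x) − x/ln(x)) / π(x) ≈ 11.52%; the approximation is known to undercount slightly (Li(x) is a better estimate).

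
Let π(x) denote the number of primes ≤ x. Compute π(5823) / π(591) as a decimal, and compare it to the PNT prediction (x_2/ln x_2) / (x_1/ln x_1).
π(5823)/π(591) = 764/107 ≈ 7.1402;  PNT prediction ≈ 7.2528.

π(591) = 107 and π(5823) = 764, so π(5823)/π(591) ≈ 7.1402. The PNT-predicted ratio is (5823/ln(5823)) / (591/ln(591)) ≈ 7.2528. The two agree to within a few percent, as expected.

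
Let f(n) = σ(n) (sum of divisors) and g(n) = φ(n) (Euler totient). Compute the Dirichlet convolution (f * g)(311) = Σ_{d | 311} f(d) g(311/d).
(σ * φ)(311) = 622

Divisors of 311: [1, 311]. For each d | 311:
  d = 1: σ(1) · φ(311/1) = 1 · 310 = 310
  d = 311: σ(311) · φ(311/311) = 312 · 1 = 312
Summing: (σ * φ)(311) = 310 + 312 = 622.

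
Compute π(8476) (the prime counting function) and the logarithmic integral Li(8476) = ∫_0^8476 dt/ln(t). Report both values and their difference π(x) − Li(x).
π(8476) = 1059;  Li(8476) ≈ 1079.21;  π(x) − Li(x) ≈ -20.21.

Direct count of primes ≤ 8476 gives π(8476) = 1059. Numerical evaluation of the logarithmic integral gives Li(8476) ≈ 1079.21. The difference π(x) − Li(x) ≈ -20.21 is typically negative for small/moderate x (Li(x) overestimates), though Littlewood's theorem shows this sign changes infinitely often.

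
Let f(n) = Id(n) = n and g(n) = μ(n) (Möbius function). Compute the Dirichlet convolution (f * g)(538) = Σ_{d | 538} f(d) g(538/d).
(Id * μ)(538) = 268

Divisors of 538: [1, 2, 269, 538]. For each d | 538:
  d = 1: Id(1) · μ(538/1) = 1 · 1 = 1
  d = 2: Id(2) · μ(538/2) = 2 · -1 = -2
  d = 269: Id(269) · μ(538/269) = 269 · -1 = -269
  d = 538: Id(538) · μ(538/538) = 538 · 1 = 538
Summing: (Id * μ)(538) = 1 + -2 + -269 + 538 = 268.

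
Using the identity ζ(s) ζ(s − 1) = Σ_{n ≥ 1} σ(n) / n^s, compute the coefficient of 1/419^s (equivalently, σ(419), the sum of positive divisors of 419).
σ(419) = 420

In the product (Σ m^0/m^s)(Σ k / k^s) = Σ (Σ_{d | n} d) / n^s, the coefficient of 1/n^s is σ(n) = Σ_{d | n} d. For n = 419, divisors are [1, 419]; summing: σ(419) = 420.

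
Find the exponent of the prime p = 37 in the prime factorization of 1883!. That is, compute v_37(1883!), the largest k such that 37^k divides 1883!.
v_37(1883!) = 51

Legendre's formula: v_p(n!) = Σ_{k ≥ 1} ⌊n / p^k⌋. For p = 37, n = 1883, the terms are:
  ⌊1883/37^1⌋ = ⌊1883/37⌋ = 50
  ⌊1883/37^2⌋ = ⌊1883/1369⌋ = 1
(the next term ⌊1883/37^3⌋ = 0, terminating the sum). Summing: v_37(1883!) = 50 + 1 = 51.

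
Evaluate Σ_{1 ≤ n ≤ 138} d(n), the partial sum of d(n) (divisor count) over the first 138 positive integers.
Σ_{n ≤ 138} d(n) = 705

Compute d(n) for each 1 ≤ n ≤ 138: d(1) = 1, d(2) = 2, d(3) = 2, d(4) = 3, d(5) = 2, d(6) = 4, d(7) = 2, d(8) = 4, d(9) = 3, d(10) = 4, d(11) = 2, d(12) = 6, d(13) = 2, d(14) = 4, d(15) = 4, d(16) = 5, d(17) = 2, d(18) = 6, d(19) = 2, d(20) = 6, d(21) = 4, d(22) = 4, d(23) = 2, d(24) = 8, d(25) = 3, d(26) = 4, d(27) = 4, d(28) = 6, d(29) = 2, d(30) = 8, d(31) = 2, d(32) = 6, d(33) = 4, d(34) = 4, d(35) = 4, d(36) = 9, d(37) = 2, d(38) = 4, d(39) = 4, d(40) = 8, d(41) = 2, d(42) = 8, d(43) = 2, d(44) = 6, d(45) = 6, d(46) = 4, d(47) = 2, d(48) = 10, d(49) = 3, d(50) = 6, d(51) = 4, d(52) = 6, d(53) = 2, d(54) = 8, d(55) = 4, d(56) = 8, d(57) = 4, d(58) = 4, d(59) = 2, d(60) = 12, d(61) = 2, d(62) = 4, d(63) = 6, d(64) = 7, d(65) = 4, d(66) = 8, d(67) = 2, d(68) = 6, d(69) = 4, d(70) = 8, d(71) = 2, d(72) = 12, d(73) = 2, d(74) = 4, d(75) = 6, d(76) = 6, d(77) = 4, d(78) = 8, d(79) = 2, d(80) = 10, d(81) = 5, d(82) = 4, d(83) = 2, d(84) = 12, d(85) = 4, d(86) = 4, d(87) = 4, d(88) = 8, d(89) = 2, d(90) = 12, d(91) = 4, d(92) = 6, d(93) = 4, d(94) = 4, d(95) = 4, d(96) = 12, d(97) = 2, d(98) = 6, d(99) = 6, d(100) = 9, d(101) = 2, d(102) = 8, d(103) = 2, d(104) = 8, d(105) = 8, d(106) = 4, d(107) = 2, d(108) = 12, d(109) = 2, d(110) = 8, d(111) = 4, d(112) = 10, d(113) = 2, d(114) = 8, d(115) = 4, d(116) = 6, d(117) = 6, d(118) = 4, d(119) = 4, d(120) = 16, d(121) = 3, d(122) = 4, d(123) = 4, d(124) = 6, d(125) = 4, d(126) = 12, d(127) = 2, d(128) = 8, d(129) = 4, d(130) = 8, d(131) = 2, d(132) = 12, d(133) = 4, d(134) = 4, d(135) = 8, d(136) = 8, d(137) = 2, d(138) = 8. Summing all 138 values: 705. (Dirichlet's divisor formula: Σ_{n ≤ x} d(n) = x ln(x) + (2γ − 1) x + O(√x). For x = 138, the asymptotic estimate is ≈ 701.27.)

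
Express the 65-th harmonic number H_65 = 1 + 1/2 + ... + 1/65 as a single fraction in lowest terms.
H_65 = 625192648726870088010174299/131362987122535807501262400

Direct summation: H_65 = 1 + 1/2 + ... + 1/65. The least common denominator is lcm(1, ..., 65) = 1182266884102822267511361600; over this denominator the numerator is 1182266884102822267511361600 + 591133442051411133755680800 + 394088961367607422503787200 + 295566721025705566877840400 + 236453376820564453502272320 + 197044480683803711251893600 + 168895269157546038215908800 + 147783360512852783438920200 + 131362987122535807501262400 + 118226688410282226751136160 + 107478807645711115228305600 + 98522240341901855625946800 + 90943606469447866731643200 + 84447634578773019107954400 + 78817792273521484500757440 + 73891680256426391719460100 + 69545110829577780441844800 + 65681493561267903750631200 + 62224572847516961447966400 + 59113344205141113375568080 + 56298423052515346071969600 + 53739403822855557614152800 + 51402908004470533370059200 + 49261120170950927812973400 + 47290675364112890700454464 + 45471803234723933365821600 + 43787662374178602500420800 + 42223817289386509553977200 + 40767823589752491983150400 + 39408896136760742250378720 + 38137641422671686048753600 + 36945840128213195859730050 + 35826269215237038409435200 + 34772555414788890220922400 + 33779053831509207643181760 + 32840746780633951875315600 + 31953159029806007230036800 + 31112286423758480723983200 + 30314535489815955577214400 + 29556672102570556687784040 + 28835777661044445549057600 + 28149211526257673035984800 + 27494578700065634128171200 + 26869701911427778807076400 + 26272597424507161500252480 + 25701454002235266685029600 + 25154614555379197181092800 + 24630560085475463906486700 + 24127895593935148316558400 + 23645337682056445350227232 + 23181703609859260147281600 + 22735901617361966682910800 + 22306922341562684292667200 + 21893831187089301250210400 + 21495761529142223045661120 + 21111908644693254776988600 + 20741524282505653815988800 + 20383911794876245991575200 + 20038421764454614703582400 + 19704448068380371125189360 + 19381424329554463401825600 + 19068820711335843024376800 + 18766141017505115357323200 + 18472920064106597929865025 + 18188721293889573346328640 = 5626733838541830792091568691, so H_65 = 5626733838541830792091568691/1182266884102822267511361600; reducing by gcd(5626733838541830792091568691, 1182266884102822267511361600) = 9 gives 625192648726870088010174299/131362987122535807501262400 ≈ 4.75928. (The PNT-adjacent estimate ln(65) + γ ≈ 4.75160 matches within O(1/n).)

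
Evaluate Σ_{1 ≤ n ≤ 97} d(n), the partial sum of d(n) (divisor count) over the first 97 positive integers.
Σ_{n ≤ 97} d(n) = 461

Compute d(n) for each 1 ≤ n ≤ 97: d(1) = 1, d(2) = 2, d(3) = 2, d(4) = 3, d(5) = 2, d(6) = 4, d(7) = 2, d(8) = 4, d(9) = 3, d(10) = 4, d(11) = 2, d(12) = 6, d(13) = 2, d(14) = 4, d(15) = 4, d(16) = 5, d(17) = 2, d(18) = 6, d(19) = 2, d(20) = 6, d(21) = 4, d(22) = 4, d(23) = 2, d(24) = 8, d(25) = 3, d(26) = 4, d(27) = 4, d(28) = 6, d(29) = 2, d(30) = 8, d(31) = 2, d(32) = 6, d(33) = 4, d(34) = 4, d(35) = 4, d(36) = 9, d(37) = 2, d(38) = 4, d(39) = 4, d(40) = 8, d(41) = 2, d(42) = 8, d(43) = 2, d(44) = 6, d(45) = 6, d(46) = 4, d(47) = 2, d(48) = 10, d(49) = 3, d(50) = 6, d(51) = 4, d(52) = 6, d(53) = 2, d(54) = 8, d(55) = 4, d(56) = 8, d(57) = 4, d(58) = 4, d(59) = 2, d(60) = 12, d(61) = 2, d(62) = 4, d(63) = 6, d(64) = 7, d(65) = 4, d(66) = 8, d(67) = 2, d(68) = 6, d(69) = 4, d(70) = 8, d(71) = 2, d(72) = 12, d(73) = 2, d(74) = 4, d(75) = 6, d(76) = 6, d(77) = 4, d(78) = 8, d(79) = 2, d(80) = 10, d(81) = 5, d(82) = 4, d(83) = 2, d(84) = 12, d(85) = 4, d(86) = 4, d(87) = 4, d(88) = 8, d(89) = 2, d(90) = 12, d(91) = 4, d(92) = 6, d(93) = 4, d(94) = 4, d(95) = 4, d(96) = 12, d(97) = 2. Summing all 97 values: 461. (Dirichlet's divisor formula: Σ_{n ≤ x} d(n) = x ln(x) + (2γ − 1) x + O(√x). For x = 97, the asymptotic estimate is ≈ 458.73.)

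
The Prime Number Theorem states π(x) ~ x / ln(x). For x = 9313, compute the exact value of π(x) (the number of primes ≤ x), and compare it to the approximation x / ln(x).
π(9313) = 1152;  x/ln(x) ≈ 1019.02;  relative error ≈ 11.54%.

Directly count primes up to 9313: π(9313) = 1152. The PNT approximation gives 9313/ln(9313) ≈ 9313/9.13917 ≈ 1019.02. Relative error (π(x) − x/ln(x)) / π(x) ≈ 11.54%; the approximation is known to undercount slightly (Li(x) is a better estimate).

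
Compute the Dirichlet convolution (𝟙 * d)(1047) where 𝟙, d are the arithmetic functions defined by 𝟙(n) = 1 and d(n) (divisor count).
(𝟙 * d)(1047) = 9

Divisors of 1047: [1, 3, 349, 1047]. For each d | 1047:
  d = 1: 𝟙(1) · d(1047/1) = 1 · 4 = 4
  d = 3: 𝟙(3) · d(1047/3) = 1 · 2 = 2
  d = 349: 𝟙(349) · d(1047/349) = 1 · 2 = 2
  d = 1047: 𝟙(1047) · d(1047/1047) = 1 · 1 = 1
Summing: (𝟙 * d)(1047) = 4 + 2 + 2 + 1 = 9.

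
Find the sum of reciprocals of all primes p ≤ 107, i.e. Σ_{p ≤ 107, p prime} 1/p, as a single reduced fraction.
Σ 1/p = 4701017770207212913287900722730772880277689/2566376117594999414479597815340071648394470

π(107) = 28, so the primes ≤ 107 are [2, 3, 5, 7, 11, 13, 17, 19, 23, 29, 31, 37, 41, 43, 47, 53, 59, 61, 67, 71, 73, 79, 83, 89, 97, 101, 103, 107]. Summing 1/p over these primes: 4701017770207212913287900722730772880277689/2566376117594999414479597815340071648394470 ≈ 1.8318. Mertens estimate ln ln(107) + 0.2615 ≈ 1.8033.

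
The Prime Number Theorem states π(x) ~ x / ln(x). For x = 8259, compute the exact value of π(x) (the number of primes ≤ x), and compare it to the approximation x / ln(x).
π(8259) = 1035;  x/ln(x) ≈ 915.73;  relative error ≈ 11.52%.

Directly count primes up to 8259: π(8259) = 1035. The PNT approximation gives 8259/ln(8259) ≈ 8259/9.01906 ≈ 915.73. Relative error (π(x) − x/ln(x)) / π(x) ≈ 11.52%; the approximation is known to undercount slightly (Li(x) is a better estimate).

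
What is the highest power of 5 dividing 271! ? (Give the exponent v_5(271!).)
v_5(271!) = 66

Legendre's formula: v_p(n!) = Σ_{k ≥ 1} ⌊n / p^k⌋. For p = 5, n = 271, the terms are:
  ⌊271/5^1⌋ = ⌊271/5⌋ = 54
  ⌊271/5^2⌋ = ⌊271/25⌋ = 10
  ⌊271/5^3⌋ = ⌊271/125⌋ = 2
(the next term ⌊271/5^4⌋ = 0, terminating the sum). Summing: v_5(271!) = 54 + 10 + 2 = 66.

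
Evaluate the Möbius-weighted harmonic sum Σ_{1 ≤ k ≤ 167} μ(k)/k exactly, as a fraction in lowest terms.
Σ μ(k)/k = 3320595668723936105212130194759121950701456962705503856339925674/481473710367991963528473107950567214598209565303106537707981745635

Values of μ(k) for 1 ≤ k ≤ 167: μ(1) = 1, μ(2) = -1, μ(3) = -1, μ(5) = -1, μ(6) = 1, μ(7) = -1, μ(10) = 1, μ(11) = -1, μ(13) = -1, μ(14) = 1, μ(15) = 1, μ(17) = -1, μ(19) = -1, μ(21) = 1, μ(22) = 1, μ(23) = -1, μ(26) = 1, μ(29) = -1, μ(30) = -1, μ(31) = -1, μ(33) = 1, μ(34) = 1, μ(35) = 1, μ(37) = -1, μ(38) = 1, μ(39) = 1, μ(41) = -1, μ(42) = -1, μ(43) = -1, μ(46) = 1, μ(47) = -1, μ(51) = 1, μ(53) = -1, μ(55) = 1, μ(57) = 1, μ(58) = 1, μ(59) = -1, μ(61) = -1, μ(62) = 1, μ(65) = 1, μ(66) = -1, μ(67) = -1, μ(69) = 1, μ(70) = -1, μ(71) = -1, μ(73) = -1, μ(74) = 1, μ(77) = 1, μ(78) = -1, μ(79) = -1, μ(82) = 1, μ(83) = -1, μ(85) = 1, μ(86) = 1, μ(87) = 1, μ(89) = -1, μ(91) = 1, μ(93) = 1, μ(94) = 1, μ(95) = 1, μ(97) = -1, μ(101) = -1, μ(102) = -1, μ(103) = -1, μ(105) = -1, μ(106) = 1, μ(107) = -1, μ(109) = -1, μ(110) = -1, μ(111) = 1, μ(113) = -1, μ(114) = -1, μ(115) = 1, μ(118) = 1, μ(119) = 1, μ(122) = 1, μ(123) = 1, μ(127) = -1, μ(129) = 1, μ(130) = -1, μ(131) = -1, μ(133) = 1, μ(134) = 1, μ(137) = -1, μ(138) = -1, μ(139) = -1, μ(141) = 1, μ(142) = 1, μ(143) = 1, μ(145) = 1, μ(146) = 1, μ(149) = -1, μ(151) = -1, μ(154) = -1, μ(155) = 1, μ(157) = -1, μ(158) = 1, μ(159) = 1, μ(161) = 1, μ(163) = -1, μ(165) = -1, μ(166) = 1, μ(167) = -1, with μ = 0 on non-squarefree integers. Summing μ(k)/k for k where μ(k) ≠ 0 gives 3320595668723936105212130194759121950701456962705503856339925674/481473710367991963528473107950567214598209565303106537707981745635 ≈ 0.0069. (PNT ⟺ this sum → 0 as n → ∞.)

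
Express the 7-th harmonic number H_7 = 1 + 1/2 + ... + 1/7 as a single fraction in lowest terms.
H_7 = 363/140

Direct summation: H_7 = 1 + 1/2 + ... + 1/7. The least common denominator is lcm(1, ..., 7) = 420; over this denominator the numerator is 420 + 210 + 140 + 105 + 84 + 70 + 60 = 1089, so H_7 = 1089/420; reducing by gcd(1089, 420) = 3 gives 363/140 ≈ 2.59286. (The PNT-adjacent estimate ln(7) + γ ≈ 2.52313 matches within O(1/n).)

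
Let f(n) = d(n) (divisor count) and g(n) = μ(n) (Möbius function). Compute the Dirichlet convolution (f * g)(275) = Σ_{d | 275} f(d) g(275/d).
(d * μ)(275) = 1

Divisors of 275: [1, 5, 11, 25, 55, 275]. For each d | 275:
  d = 1: d(1) · μ(275/1) = 1 · 0 = 0
  d = 5: d(5) · μ(275/5) = 2 · 1 = 2
  d = 11: d(11) · μ(275/11) = 2 · 0 = 0
  d = 25: d(25) · μ(275/25) = 3 · -1 = -3
  d = 55: d(55) · μ(275/55) = 4 · -1 = -4
  d = 275: d(275) · μ(275/275) = 6 · 1 = 6
Summing: (d * μ)(275) = 0 + 2 + 0 + -3 + -4 + 6 = 1.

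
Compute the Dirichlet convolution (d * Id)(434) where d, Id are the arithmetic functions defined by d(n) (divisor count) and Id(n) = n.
(d * Id)(434) = 1188

Divisors of 434: [1, 2, 7, 14, 31, 62, 217, 434]. For each d | 434:
  d = 1: d(1) · Id(434/1) = 1 · 434 = 434
  d = 2: d(2) · Id(434/2) = 2 · 217 = 434
  d = 7: d(7) · Id(434/7) = 2 · 62 = 124
  d = 14: d(14) · Id(434/14) = 4 · 31 = 124
  d = 31: d(31) · Id(434/31) = 2 · 14 = 28
  d = 62: d(62) · Id(434/62) = 4 · 7 = 28
  d = 217: d(217) · Id(434/217) = 4 · 2 = 8
  d = 434: d(434) · Id(434/434) = 8 · 1 = 8
Summing: (d * Id)(434) = 434 + 434 + 124 + 124 + 28 + 28 + 8 + 8 = 1188.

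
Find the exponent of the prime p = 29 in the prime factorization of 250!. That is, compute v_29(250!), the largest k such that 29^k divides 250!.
v_29(250!) = 8

Legendre's formula: v_p(n!) = Σ_{k ≥ 1} ⌊n / p^k⌋. For p = 29, n = 250, the terms are:
  ⌊250/29^1⌋ = ⌊250/29⌋ = 8
(the next term ⌊250/29^2⌋ = 0, terminating the sum). Summing: v_29(250!) = 8 = 8.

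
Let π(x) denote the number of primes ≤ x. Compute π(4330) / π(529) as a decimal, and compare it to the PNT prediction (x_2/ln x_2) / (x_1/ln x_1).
π(4330)/π(529) = 591/99 ≈ 5.9697;  PNT prediction ≈ 6.1301.

π(529) = 99 and π(4330) = 591, so π(4330)/π(529) ≈ 5.9697. The PNT-predicted ratio is (4330/ln(4330)) / (529/ln(529)) ≈ 6.1301. The two agree to within a few percent, as expected.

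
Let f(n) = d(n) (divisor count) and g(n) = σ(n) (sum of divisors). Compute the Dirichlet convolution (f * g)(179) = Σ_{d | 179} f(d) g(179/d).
(d * σ)(179) = 182

Divisors of 179: [1, 179]. For each d | 179:
  d = 1: d(1) · σ(179/1) = 1 · 180 = 180
  d = 179: d(179) · σ(179/179) = 2 · 1 = 2
Summing: (d * σ)(179) = 180 + 2 = 182.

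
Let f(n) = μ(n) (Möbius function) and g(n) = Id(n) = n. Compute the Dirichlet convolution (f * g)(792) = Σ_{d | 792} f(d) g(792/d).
(μ * Id)(792) = 240

Divisors of 792: [1, 2, 3, 4, 6, 8, 9, 11, 12, 18, 22, 24, 33, 36, 44, 66, 72, 88, 99, 132, 198, 264, 396, 792]. For each d | 792:
  d = 1: μ(1) · Id(792/1) = 1 · 792 = 792
  d = 2: μ(2) · Id(792/2) = -1 · 396 = -396
  d = 3: μ(3) · Id(792/3) = -1 · 264 = -264
  d = 4: μ(4) · Id(792/4) = 0 · 198 = 0
  d = 6: μ(6) · Id(792/6) = 1 · 132 = 132
  d = 8: μ(8) · Id(792/8) = 0 · 99 = 0
  d = 9: μ(9) · Id(792/9) = 0 · 88 = 0
  d = 11: μ(11) · Id(792/11) = -1 · 72 = -72
  d = 12: μ(12) · Id(792/12) = 0 · 66 = 0
  d = 18: μ(18) · Id(792/18) = 0 · 44 = 0
  d = 22: μ(22) · Id(792/22) = 1 · 36 = 36
  d = 24: μ(24) · Id(792/24) = 0 · 33 = 0
  d = 33: μ(33) · Id(792/33) = 1 · 24 = 24
  d = 36: μ(36) · Id(792/36) = 0 · 22 = 0
  d = 44: μ(44) · Id(792/44) = 0 · 18 = 0
  d = 66: μ(66) · Id(792/66) = -1 · 12 = -12
  d = 72: μ(72) · Id(792/72) = 0 · 11 = 0
  d = 88: μ(88) · Id(792/88) = 0 · 9 = 0
  d = 99: μ(99) · Id(792/99) = 0 · 8 = 0
  d = 132: μ(132) · Id(792/132) = 0 · 6 = 0
  d = 198: μ(198) · Id(792/198) = 0 · 4 = 0
  d = 264: μ(264) · Id(792/264) = 0 · 3 = 0
  d = 396: μ(396) · Id(792/396) = 0 · 2 = 0
  d = 792: μ(792) · Id(792/792) = 0 · 1 = 0
Summing: (μ * Id)(792) = 792 + -396 + -264 + 0 + 132 + 0 + 0 + -72 + 0 + 0 + 36 + 0 + 24 + 0 + 0 + -12 + 0 + 0 + 0 + 0 + 0 + 0 + 0 + 0 = 240.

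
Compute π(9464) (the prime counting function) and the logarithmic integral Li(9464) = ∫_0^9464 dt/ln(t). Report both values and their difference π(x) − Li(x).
π(9464) = 1172;  Li(9464) ≈ 1187.77;  π(x) − Li(x) ≈ -15.77.

Direct count of primes ≤ 9464 gives π(9464) = 1172. Numerical evaluation of the logarithmic integral gives Li(9464) ≈ 1187.77. The difference π(x) − Li(x) ≈ -15.77 is typically negative for small/moderate x (Li(x) overestimates), though Littlewood's theorem shows this sign changes infinitely often.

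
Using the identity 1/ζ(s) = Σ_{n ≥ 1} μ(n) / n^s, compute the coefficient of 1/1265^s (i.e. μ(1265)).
μ(1265) = -1

Factor n = 1265 = 5 · 11 · 23. μ(n) = 0 if any exponent ≥ 2 (not squarefree); otherwise μ(n) = (−1)^{ω(n)} where ω(n) is the number of distinct prime factors. Applying: μ(1265) = -1.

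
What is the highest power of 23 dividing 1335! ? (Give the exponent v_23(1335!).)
v_23(1335!) = 60

Legendre's formula: v_p(n!) = Σ_{k ≥ 1} ⌊n / p^k⌋. For p = 23, n = 1335, the terms are:
  ⌊1335/23^1⌋ = ⌊1335/23⌋ = 58
  ⌊1335/23^2⌋ = ⌊1335/529⌋ = 2
(the next term ⌊1335/23^3⌋ = 0, terminating the sum). Summing: v_23(1335!) = 58 + 2 = 60.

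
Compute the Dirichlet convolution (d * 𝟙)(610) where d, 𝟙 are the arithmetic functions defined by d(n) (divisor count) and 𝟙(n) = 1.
(d * 𝟙)(610) = 27

Divisors of 610: [1, 2, 5, 10, 61, 122, 305, 610]. For each d | 610:
  d = 1: d(1) · 𝟙(610/1) = 1 · 1 = 1
  d = 2: d(2) · 𝟙(610/2) = 2 · 1 = 2
  d = 5: d(5) · 𝟙(610/5) = 2 · 1 = 2
  d = 10: d(10) · 𝟙(610/10) = 4 · 1 = 4
  d = 61: d(61) · 𝟙(610/61) = 2 · 1 = 2
  d = 122: d(122) · 𝟙(610/122) = 4 · 1 = 4
  d = 305: d(305) · 𝟙(610/305) = 4 · 1 = 4
  d = 610: d(610) · 𝟙(610/610) = 8 · 1 = 8
Summing: (d * 𝟙)(610) = 1 + 2 + 2 + 4 + 2 + 4 + 4 + 8 = 27.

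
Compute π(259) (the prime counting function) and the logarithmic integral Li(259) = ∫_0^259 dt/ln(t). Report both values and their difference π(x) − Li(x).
π(259) = 55;  Li(259) ≈ 61.05;  π(x) − Li(x) ≈ -6.05.

Direct count of primes ≤ 259 gives π(259) = 55. Numerical evaluation of the logarithmic integral gives Li(259) ≈ 61.05. The difference π(x) − Li(x) ≈ -6.05 is typically negative for small/moderate x (Li(x) overestimates), though Littlewood's theorem shows this sign changes infinitely often.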